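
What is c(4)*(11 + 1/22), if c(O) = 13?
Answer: 3159/22 ≈ 143.59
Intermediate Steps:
c(4)*(11 + 1/22) = 13*(11 + 1/22) = 13*(243/22) = 3159/22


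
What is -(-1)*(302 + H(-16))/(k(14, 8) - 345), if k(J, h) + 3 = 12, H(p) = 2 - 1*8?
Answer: -37/42 ≈ -0.88095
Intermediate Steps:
H(p) = -6 (H(p) = 2 - 8 = -6)
k(J, h) = 9 (k(J, h) = -3 + 12 = 9)
-(-1)*(302 + H(-16))/(k(14, 8) - 345) = -(-1)*(302 - 6)/(9 - 345) = -(-1)*296/(-336) = -(-1)*296*(-1/336) = -(-1)*(-37)/42 = -1*37/42 = -37/42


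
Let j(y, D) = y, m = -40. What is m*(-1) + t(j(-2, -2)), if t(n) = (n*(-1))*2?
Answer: 44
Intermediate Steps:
t(n) = -2*n (t(n) = -n*2 = -2*n)
m*(-1) + t(j(-2, -2)) = -40*(-1) - 2*(-2) = 40 + 4 = 44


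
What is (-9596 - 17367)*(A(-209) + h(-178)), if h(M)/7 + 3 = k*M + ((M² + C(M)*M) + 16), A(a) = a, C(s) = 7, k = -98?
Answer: -9034114928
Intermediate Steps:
h(M) = 91 - 637*M + 7*M² (h(M) = -21 + 7*(-98*M + ((M² + 7*M) + 16)) = -21 + 7*(-98*M + (16 + M² + 7*M)) = -21 + 7*(16 + M² - 91*M) = -21 + (112 - 637*M + 7*M²) = 91 - 637*M + 7*M²)
(-9596 - 17367)*(A(-209) + h(-178)) = (-9596 - 17367)*(-209 + (91 - 637*(-178) + 7*(-178)²)) = -26963*(-209 + (91 + 113386 + 7*31684)) = -26963*(-209 + (91 + 113386 + 221788)) = -26963*(-209 + 335265) = -26963*335056 = -9034114928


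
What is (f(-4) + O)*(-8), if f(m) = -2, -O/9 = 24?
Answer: 1744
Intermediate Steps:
O = -216 (O = -9*24 = -216)
(f(-4) + O)*(-8) = (-2 - 216)*(-8) = -218*(-8) = 1744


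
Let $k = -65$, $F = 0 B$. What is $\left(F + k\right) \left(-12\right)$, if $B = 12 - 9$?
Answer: $780$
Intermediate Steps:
$B = 3$ ($B = 12 - 9 = 3$)
$F = 0$ ($F = 0 \cdot 3 = 0$)
$\left(F + k\right) \left(-12\right) = \left(0 - 65\right) \left(-12\right) = \left(-65\right) \left(-12\right) = 780$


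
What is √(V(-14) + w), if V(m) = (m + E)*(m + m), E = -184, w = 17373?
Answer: √22917 ≈ 151.38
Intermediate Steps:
V(m) = 2*m*(-184 + m) (V(m) = (m - 184)*(m + m) = (-184 + m)*(2*m) = 2*m*(-184 + m))
√(V(-14) + w) = √(2*(-14)*(-184 - 14) + 17373) = √(2*(-14)*(-198) + 17373) = √(5544 + 17373) = √22917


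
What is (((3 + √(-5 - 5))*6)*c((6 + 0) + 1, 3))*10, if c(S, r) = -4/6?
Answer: -120 - 40*I*√10 ≈ -120.0 - 126.49*I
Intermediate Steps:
c(S, r) = -⅔ (c(S, r) = -4*⅙ = -⅔)
(((3 + √(-5 - 5))*6)*c((6 + 0) + 1, 3))*10 = (((3 + √(-5 - 5))*6)*(-⅔))*10 = (((3 + √(-10))*6)*(-⅔))*10 = (((3 + I*√10)*6)*(-⅔))*10 = ((18 + 6*I*√10)*(-⅔))*10 = (-12 - 4*I*√10)*10 = -120 - 40*I*√10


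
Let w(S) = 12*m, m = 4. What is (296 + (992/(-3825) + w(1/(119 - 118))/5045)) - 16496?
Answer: -62523649208/3859425 ≈ -16200.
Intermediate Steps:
w(S) = 48 (w(S) = 12*4 = 48)
(296 + (992/(-3825) + w(1/(119 - 118))/5045)) - 16496 = (296 + (992/(-3825) + 48/5045)) - 16496 = (296 + (992*(-1/3825) + 48*(1/5045))) - 16496 = (296 + (-992/3825 + 48/5045)) - 16496 = (296 - 964208/3859425) - 16496 = 1141425592/3859425 - 16496 = -62523649208/3859425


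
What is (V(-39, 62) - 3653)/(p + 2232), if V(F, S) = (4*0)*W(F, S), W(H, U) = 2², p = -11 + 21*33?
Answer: -3653/2914 ≈ -1.2536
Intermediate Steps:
p = 682 (p = -11 + 693 = 682)
W(H, U) = 4
V(F, S) = 0 (V(F, S) = (4*0)*4 = 0*4 = 0)
(V(-39, 62) - 3653)/(p + 2232) = (0 - 3653)/(682 + 2232) = -3653/2914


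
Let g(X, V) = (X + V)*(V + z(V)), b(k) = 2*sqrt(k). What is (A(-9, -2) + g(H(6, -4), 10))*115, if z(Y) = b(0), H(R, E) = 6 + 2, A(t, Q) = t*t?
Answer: 30015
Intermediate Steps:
A(t, Q) = t**2
H(R, E) = 8
z(Y) = 0 (z(Y) = 2*sqrt(0) = 2*0 = 0)
g(X, V) = V*(V + X) (g(X, V) = (X + V)*(V + 0) = (V + X)*V = V*(V + X))
(A(-9, -2) + g(H(6, -4), 10))*115 = ((-9)**2 + 10*(10 + 8))*115 = (81 + 10*18)*115 = (81 + 180)*115 = 261*115 = 30015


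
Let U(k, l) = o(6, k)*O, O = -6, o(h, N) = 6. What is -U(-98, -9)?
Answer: 36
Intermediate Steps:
U(k, l) = -36 (U(k, l) = 6*(-6) = -36)
-U(-98, -9) = -1*(-36) = 36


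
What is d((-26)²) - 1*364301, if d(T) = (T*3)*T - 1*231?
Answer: 1006396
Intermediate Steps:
d(T) = -231 + 3*T² (d(T) = (3*T)*T - 231 = 3*T² - 231 = -231 + 3*T²)
d((-26)²) - 1*364301 = (-231 + 3*((-26)²)²) - 1*364301 = (-231 + 3*676²) - 364301 = (-231 + 3*456976) - 364301 = (-231 + 1370928) - 364301 = 1370697 - 364301 = 1006396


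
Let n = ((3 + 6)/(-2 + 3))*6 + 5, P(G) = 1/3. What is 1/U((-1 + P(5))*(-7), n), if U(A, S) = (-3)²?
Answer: ⅑ ≈ 0.11111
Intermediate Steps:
P(G) = ⅓
n = 59 (n = (9/1)*6 + 5 = (9*1)*6 + 5 = 9*6 + 5 = 54 + 5 = 59)
U(A, S) = 9
1/U((-1 + P(5))*(-7), n) = 1/9 = ⅑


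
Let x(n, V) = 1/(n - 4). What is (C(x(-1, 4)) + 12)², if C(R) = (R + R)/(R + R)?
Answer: 169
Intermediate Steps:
x(n, V) = 1/(-4 + n)
C(R) = 1 (C(R) = (2*R)/((2*R)) = (2*R)*(1/(2*R)) = 1)
(C(x(-1, 4)) + 12)² = (1 + 12)² = 13² = 169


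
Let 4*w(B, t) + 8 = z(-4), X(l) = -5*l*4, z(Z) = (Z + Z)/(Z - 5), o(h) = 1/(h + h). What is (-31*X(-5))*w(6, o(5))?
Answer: 49600/9 ≈ 5511.1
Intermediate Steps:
o(h) = 1/(2*h)
z(Z) = 2*Z/(-5 + Z) (z(Z) = (2*Z)/(-5 + Z) = 2*Z/(-5 + Z))
X(l) = -20*l
w(B, t) = -16/9 (w(B, t) = -2 + (2*(-4)/(-5 - 4))/4 = -2 + (2*(-4)/(-9))/4 = -2 + (2*(-4)*(-⅑))/4 = -2 + (¼)*(8/9) = -2 + 2/9 = -16/9)
(-31*X(-5))*w(6, o(5)) = -(-620)*(-5)*(-16/9) = -31*100*(-16/9) = -3100*(-16/9) = 49600/9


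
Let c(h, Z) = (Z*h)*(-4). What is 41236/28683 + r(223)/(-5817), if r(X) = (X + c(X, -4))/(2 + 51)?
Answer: 4201454261/2947665861 ≈ 1.4254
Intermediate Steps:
c(h, Z) = -4*Z*h
r(X) = 17*X/53 (r(X) = (X - 4*(-4)*X)/(2 + 51) = (X + 16*X)/53 = (17*X)*(1/53) = 17*X/53)
41236/28683 + r(223)/(-5817) = 41236/28683 + ((17/53)*223)/(-5817) = 41236*(1/28683) + (3791/53)*(-1/5817) = 41236/28683 - 3791/308301 = 4201454261/2947665861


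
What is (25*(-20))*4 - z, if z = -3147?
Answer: 1147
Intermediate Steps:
(25*(-20))*4 - z = (25*(-20))*4 - 1*(-3147) = -500*4 + 3147 = -2000 + 3147 = 1147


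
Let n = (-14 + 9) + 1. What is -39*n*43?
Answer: 6708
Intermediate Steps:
n = -4 (n = -5 + 1 = -4)
-39*n*43 = -39*(-4)*43 = 156*43 = 6708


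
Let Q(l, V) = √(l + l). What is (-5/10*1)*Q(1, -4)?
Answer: -√2/2 ≈ -0.70711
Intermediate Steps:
Q(l, V) = √2*√l (Q(l, V) = √(2*l) = √2*√l)
(-5/10*1)*Q(1, -4) = (-5/10*1)*(√2*√1) = (-5*⅒*1)*(√2*1) = (-½*1)*√2 = -√2/2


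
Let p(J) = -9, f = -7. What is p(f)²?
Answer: 81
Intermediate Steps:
p(f)² = (-9)² = 81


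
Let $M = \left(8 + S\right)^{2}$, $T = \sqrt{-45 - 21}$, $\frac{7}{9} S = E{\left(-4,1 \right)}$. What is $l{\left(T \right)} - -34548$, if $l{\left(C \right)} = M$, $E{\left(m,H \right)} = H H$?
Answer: $\frac{1697077}{49} \approx 34634.0$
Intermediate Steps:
$E{\left(m,H \right)} = H^{2}$
$S = \frac{9}{7}$ ($S = \frac{9 \cdot 1^{2}}{7} = \frac{9}{7} \cdot 1 = \frac{9}{7} \approx 1.2857$)
$T = i \sqrt{66}$ ($T = \sqrt{-66} = i \sqrt{66} \approx 8.124 i$)
$M = \frac{4225}{49}$ ($M = \left(8 + \frac{9}{7}\right)^{2} = \left(\frac{65}{7}\right)^{2} = \frac{4225}{49} \approx 86.224$)
$l{\left(C \right)} = \frac{4225}{49}$
$l{\left(T \right)} - -34548 = \frac{4225}{49} - -34548 = \frac{4225}{49} + 34548 = \frac{1697077}{49}$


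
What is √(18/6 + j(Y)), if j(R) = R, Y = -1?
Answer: √2 ≈ 1.4142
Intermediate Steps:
√(18/6 + j(Y)) = √(18/6 - 1) = √((⅙)*18 - 1) = √(3 - 1) = √2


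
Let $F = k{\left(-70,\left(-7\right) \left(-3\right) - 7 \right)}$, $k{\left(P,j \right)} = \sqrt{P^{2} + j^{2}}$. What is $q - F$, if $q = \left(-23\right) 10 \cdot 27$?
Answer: $-6210 - 14 \sqrt{26} \approx -6281.4$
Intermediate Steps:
$F = 14 \sqrt{26}$ ($F = \sqrt{\left(-70\right)^{2} + \left(\left(-7\right) \left(-3\right) - 7\right)^{2}} = \sqrt{4900 + \left(21 - 7\right)^{2}} = \sqrt{4900 + 14^{2}} = \sqrt{4900 + 196} = \sqrt{5096} = 14 \sqrt{26} \approx 71.386$)
$q = -6210$ ($q = \left(-230\right) 27 = -6210$)
$q - F = -6210 - 14 \sqrt{26}$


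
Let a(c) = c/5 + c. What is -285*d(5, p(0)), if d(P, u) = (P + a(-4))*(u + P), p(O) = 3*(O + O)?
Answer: -285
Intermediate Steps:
a(c) = 6*c/5 (a(c) = c/5 + c = 6*c/5)
p(O) = 6*O (p(O) = 3*(2*O) = 6*O)
d(P, u) = (-24/5 + P)*(P + u) (d(P, u) = (P + (6/5)*(-4))*(u + P) = (P - 24/5)*(P + u) = (-24/5 + P)*(P + u))
-285*d(5, p(0)) = -285*(5² - 24/5*5 - 144*0/5 + 5*(6*0)) = -285*(25 - 24 - 24/5*0 + 5*0) = -285*(25 - 24 + 0 + 0) = -285*1 = -285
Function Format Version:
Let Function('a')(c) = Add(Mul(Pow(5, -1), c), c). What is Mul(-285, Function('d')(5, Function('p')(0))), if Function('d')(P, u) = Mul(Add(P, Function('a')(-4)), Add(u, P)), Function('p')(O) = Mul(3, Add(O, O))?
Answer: -285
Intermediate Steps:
Function('a')(c) = Mul(Rational(6, 5), c) (Function('a')(c) = Add(Mul(Rational(1, 5), c), c) = Mul(Rational(6, 5), c))
Function('p')(O) = Mul(6, O) (Function('p')(O) = Mul(3, Mul(2, O)) = Mul(6, O))
Function('d')(P, u) = Mul(Add(Rational(-24, 5), P), Add(P, u)) (Function('d')(P, u) = Mul(Add(P, Mul(Rational(6, 5), -4)), Add(u, P)) = Mul(Add(P, Rational(-24, 5)), Add(P, u)) = Mul(Add(Rational(-24, 5), P), Add(P, u)))
Mul(-285, Function('d')(5, Function('p')(0))) = Mul(-285, Add(Pow(5, 2), Mul(Rational(-24, 5), 5), Mul(Rational(-24, 5), Mul(6, 0)), Mul(5, Mul(6, 0)))) = Mul(-285, Add(25, -24, Mul(Rational(-24, 5), 0), Mul(5, 0))) = Mul(-285, Add(25, -24, 0, 0)) = Mul(-285, 1) = -285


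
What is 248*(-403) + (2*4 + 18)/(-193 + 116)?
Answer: -7695714/77 ≈ -99944.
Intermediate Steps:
248*(-403) + (2*4 + 18)/(-193 + 116) = -99944 + (8 + 18)/(-77) = -99944 + 26*(-1/77) = -99944 - 26/77 = -7695714/77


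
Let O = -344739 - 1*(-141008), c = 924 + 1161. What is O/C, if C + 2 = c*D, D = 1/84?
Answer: -5704468/639 ≈ -8927.2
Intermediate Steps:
c = 2085
O = -203731 (O = -344739 + 141008 = -203731)
D = 1/84 ≈ 0.011905
C = 639/28 (C = -2 + 2085*(1/84) = -2 + 695/28 = 639/28 ≈ 22.821)
O/C = -203731/639/28 = -203731*28/639 = -5704468/639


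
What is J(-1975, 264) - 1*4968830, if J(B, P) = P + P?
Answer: -4968302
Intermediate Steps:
J(B, P) = 2*P
J(-1975, 264) - 1*4968830 = 2*264 - 1*4968830 = 528 - 4968830 = -4968302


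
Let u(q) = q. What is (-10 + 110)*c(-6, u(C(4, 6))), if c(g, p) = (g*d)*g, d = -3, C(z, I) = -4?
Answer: -10800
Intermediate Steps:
c(g, p) = -3*g**2 (c(g, p) = (g*(-3))*g = (-3*g)*g = -3*g**2)
(-10 + 110)*c(-6, u(C(4, 6))) = (-10 + 110)*(-3*(-6)**2) = 100*(-3*36) = 100*(-108) = -10800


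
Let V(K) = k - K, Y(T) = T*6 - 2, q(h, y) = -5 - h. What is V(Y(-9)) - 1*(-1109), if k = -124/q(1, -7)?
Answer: 3557/3 ≈ 1185.7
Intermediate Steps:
Y(T) = -2 + 6*T (Y(T) = 6*T - 2 = -2 + 6*T)
k = 62/3 (k = -124/(-5 - 1*1) = -124/(-5 - 1) = -124/(-6) = -124*(-⅙) = 62/3 ≈ 20.667)
V(K) = 62/3 - K
V(Y(-9)) - 1*(-1109) = (62/3 - (-2 + 6*(-9))) - 1*(-1109) = (62/3 - (-2 - 54)) + 1109 = (62/3 - 1*(-56)) + 1109 = (62/3 + 56) + 1109 = 230/3 + 1109 = 3557/3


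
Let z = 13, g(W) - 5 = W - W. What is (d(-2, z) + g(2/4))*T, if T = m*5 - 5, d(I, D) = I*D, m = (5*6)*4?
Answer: -12495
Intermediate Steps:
g(W) = 5 (g(W) = 5 + (W - W) = 5 + 0 = 5)
m = 120 (m = 30*4 = 120)
d(I, D) = D*I
T = 595 (T = 120*5 - 5 = 600 - 5 = 595)
(d(-2, z) + g(2/4))*T = (13*(-2) + 5)*595 = (-26 + 5)*595 = -21*595 = -12495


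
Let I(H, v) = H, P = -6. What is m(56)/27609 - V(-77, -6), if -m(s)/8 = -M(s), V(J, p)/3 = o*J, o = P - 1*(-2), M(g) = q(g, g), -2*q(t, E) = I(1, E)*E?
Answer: -25510940/27609 ≈ -924.01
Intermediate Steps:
q(t, E) = -E/2
M(g) = -g/2
o = -4 (o = -6 - 1*(-2) = -6 + 2 = -4)
V(J, p) = -12*J (V(J, p) = 3*(-4*J) = -12*J)
m(s) = -4*s (m(s) = -(-8)*(-s/2) = -4*s)
m(56)/27609 - V(-77, -6) = -4*56/27609 - (-12)*(-77) = -224*1/27609 - 1*924 = -224/27609 - 924 = -25510940/27609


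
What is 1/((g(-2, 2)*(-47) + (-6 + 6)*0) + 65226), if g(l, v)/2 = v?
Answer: 1/65038 ≈ 1.5376e-5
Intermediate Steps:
g(l, v) = 2*v
1/((g(-2, 2)*(-47) + (-6 + 6)*0) + 65226) = 1/(((2*2)*(-47) + (-6 + 6)*0) + 65226) = 1/((4*(-47) + 0*0) + 65226) = 1/((-188 + 0) + 65226) = 1/(-188 + 65226) = 1/65038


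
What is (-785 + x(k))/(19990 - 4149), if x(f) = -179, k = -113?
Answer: -964/15841 ≈ -0.060855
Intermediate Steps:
(-785 + x(k))/(19990 - 4149) = (-785 - 179)/(19990 - 4149) = -964/15841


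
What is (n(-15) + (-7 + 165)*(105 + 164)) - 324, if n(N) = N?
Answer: 42163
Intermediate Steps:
(n(-15) + (-7 + 165)*(105 + 164)) - 324 = (-15 + (-7 + 165)*(105 + 164)) - 324 = (-15 + 158*269) - 324 = (-15 + 42502) - 324 = 42487 - 324 = 42163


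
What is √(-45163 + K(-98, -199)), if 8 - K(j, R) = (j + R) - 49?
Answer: I*√44809 ≈ 211.68*I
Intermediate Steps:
K(j, R) = 57 - R - j (K(j, R) = 8 - ((j + R) - 49) = 8 - ((R + j) - 49) = 8 - (-49 + R + j) = 8 + (49 - R - j) = 57 - R - j)
√(-45163 + K(-98, -199)) = √(-45163 + (57 - 1*(-199) - 1*(-98))) = √(-45163 + (57 + 199 + 98)) = √(-45163 + 354) = √(-44809) = I*√44809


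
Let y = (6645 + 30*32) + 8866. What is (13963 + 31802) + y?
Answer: 62236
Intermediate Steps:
y = 16471 (y = (6645 + 960) + 8866 = 7605 + 8866 = 16471)
(13963 + 31802) + y = (13963 + 31802) + 16471 = 45765 + 16471 = 62236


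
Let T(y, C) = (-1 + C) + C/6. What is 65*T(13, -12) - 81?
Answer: -1056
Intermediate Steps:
T(y, C) = -1 + 7*C/6 (T(y, C) = (-1 + C) + C*(1/6) = (-1 + C) + C/6 = -1 + 7*C/6)
65*T(13, -12) - 81 = 65*(-1 + (7/6)*(-12)) - 81 = 65*(-1 - 14) - 81 = 65*(-15) - 81 = -975 - 81 = -1056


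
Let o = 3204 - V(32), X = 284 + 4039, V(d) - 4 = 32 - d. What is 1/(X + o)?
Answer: 1/7523 ≈ 0.00013293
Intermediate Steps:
V(d) = 36 - d (V(d) = 4 + (32 - d) = 36 - d)
X = 4323
o = 3200 (o = 3204 - (36 - 1*32) = 3204 - (36 - 32) = 3204 - 1*4 = 3204 - 4 = 3200)
1/(X + o) = 1/(4323 + 3200) = 1/7523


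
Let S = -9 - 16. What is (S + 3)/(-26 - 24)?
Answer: 11/25 ≈ 0.44000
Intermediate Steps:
S = -25
(S + 3)/(-26 - 24) = (-25 + 3)/(-26 - 24) = -22/(-50) = -22*(-1/50) = 11/25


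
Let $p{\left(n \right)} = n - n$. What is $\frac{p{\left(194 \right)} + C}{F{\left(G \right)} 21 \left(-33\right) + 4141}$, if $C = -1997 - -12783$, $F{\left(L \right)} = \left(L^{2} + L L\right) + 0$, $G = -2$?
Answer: $- \frac{10786}{1403} \approx -7.6878$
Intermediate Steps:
$p{\left(n \right)} = 0$
$F{\left(L \right)} = 2 L^{2}$ ($F{\left(L \right)} = \left(L^{2} + L^{2}\right) + 0 = 2 L^{2} + 0 = 2 L^{2}$)
$C = 10786$ ($C = -1997 + 12783 = 10786$)
$\frac{p{\left(194 \right)} + C}{F{\left(G \right)} 21 \left(-33\right) + 4141} = \frac{0 + 10786}{2 \left(-2\right)^{2} \cdot 21 \left(-33\right) + 4141} = \frac{10786}{2 \cdot 4 \cdot 21 \left(-33\right) + 4141} = \frac{10786}{8 \cdot 21 \left(-33\right) + 4141} = \frac{10786}{168 \left(-33\right) + 4141} = \frac{10786}{-5544 + 4141} = \frac{10786}{-1403} = 10786 \left(- \frac{1}{1403}\right) = - \frac{10786}{1403}$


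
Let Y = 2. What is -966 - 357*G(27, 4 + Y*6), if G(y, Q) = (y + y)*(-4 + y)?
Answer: -444360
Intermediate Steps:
G(y, Q) = 2*y*(-4 + y) (G(y, Q) = (2*y)*(-4 + y) = 2*y*(-4 + y))
-966 - 357*G(27, 4 + Y*6) = -966 - 714*27*(-4 + 27) = -966 - 714*27*23 = -966 - 357*1242 = -966 - 443394 = -444360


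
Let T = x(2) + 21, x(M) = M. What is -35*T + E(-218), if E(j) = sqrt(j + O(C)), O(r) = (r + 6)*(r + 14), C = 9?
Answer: -805 + sqrt(127) ≈ -793.73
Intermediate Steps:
O(r) = (6 + r)*(14 + r)
E(j) = sqrt(345 + j) (E(j) = sqrt(j + (84 + 9**2 + 20*9)) = sqrt(j + (84 + 81 + 180)) = sqrt(j + 345) = sqrt(345 + j))
T = 23 (T = 2 + 21 = 23)
-35*T + E(-218) = -35*23 + sqrt(345 - 218) = -805 + sqrt(127)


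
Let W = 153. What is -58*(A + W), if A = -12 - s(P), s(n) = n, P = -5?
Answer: -8468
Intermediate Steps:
A = -7 (A = -12 - 1*(-5) = -12 + 5 = -7)
-58*(A + W) = -58*(-7 + 153) = -58*146 = -8468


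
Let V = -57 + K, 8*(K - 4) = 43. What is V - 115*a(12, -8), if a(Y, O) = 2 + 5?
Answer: -6821/8 ≈ -852.63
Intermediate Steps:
a(Y, O) = 7
K = 75/8 (K = 4 + (1/8)*43 = 4 + 43/8 = 75/8 ≈ 9.3750)
V = -381/8 (V = -57 + 75/8 = -381/8 ≈ -47.625)
V - 115*a(12, -8) = -381/8 - 115*7 = -381/8 - 805 = -6821/8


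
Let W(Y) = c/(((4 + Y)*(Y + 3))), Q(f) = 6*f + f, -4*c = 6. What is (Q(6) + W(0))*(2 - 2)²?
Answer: 0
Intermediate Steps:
c = -3/2 (c = -¼*6 = -3/2 ≈ -1.5000)
Q(f) = 7*f
W(Y) = -3/(2*(3 + Y)*(4 + Y)) (W(Y) = -3*1/((4 + Y)*(Y + 3))/2 = -3*1/((3 + Y)*(4 + Y))/2 = -3/(2*(3 + Y)*(4 + Y)))
(Q(6) + W(0))*(2 - 2)² = (7*6 - 3/(24 + 2*0² + 14*0))*(2 - 2)² = (42 - 3/(24 + 2*0 + 0))*0² = (42 - 3/(24 + 0 + 0))*0 = (42 - 3/24)*0 = (42 - 3*1/24)*0 = (42 - ⅛)*0 = (335/8)*0 = 0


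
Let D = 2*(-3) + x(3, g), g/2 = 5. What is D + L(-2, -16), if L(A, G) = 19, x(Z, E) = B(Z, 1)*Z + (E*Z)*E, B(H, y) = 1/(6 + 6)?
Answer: 1253/4 ≈ 313.25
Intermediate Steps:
B(H, y) = 1/12
g = 10 (g = 2*5 = 10)
x(Z, E) = Z/12 + Z*E² (x(Z, E) = Z/12 + (E*Z)*E = Z/12 + Z*E²)
D = 1177/4 (D = 2*(-3) + 3*(1/12 + 10²) = -6 + 3*(1/12 + 100) = -6 + 3*(1201/12) = -6 + 1201/4 = 1177/4 ≈ 294.25)
D + L(-2, -16) = 1177/4 + 19 = 1253/4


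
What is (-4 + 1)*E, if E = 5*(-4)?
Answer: 60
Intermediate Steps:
E = -20
(-4 + 1)*E = (-4 + 1)*(-20) = -3*(-20) = 60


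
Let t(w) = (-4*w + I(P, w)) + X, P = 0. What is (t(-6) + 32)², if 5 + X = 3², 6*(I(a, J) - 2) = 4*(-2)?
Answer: 33124/9 ≈ 3680.4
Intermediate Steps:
I(a, J) = ⅔ (I(a, J) = 2 + (4*(-2))/6 = 2 + (⅙)*(-8) = 2 - 4/3 = ⅔)
X = 4 (X = -5 + 3² = -5 + 9 = 4)
t(w) = 14/3 - 4*w (t(w) = (-4*w + ⅔) + 4 = (⅔ - 4*w) + 4 = 14/3 - 4*w)
(t(-6) + 32)² = ((14/3 - 4*(-6)) + 32)² = ((14/3 + 24) + 32)² = (86/3 + 32)² = (182/3)² = 33124/9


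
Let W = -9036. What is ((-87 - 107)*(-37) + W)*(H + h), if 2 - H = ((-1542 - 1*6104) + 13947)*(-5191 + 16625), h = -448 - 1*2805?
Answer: 133866828330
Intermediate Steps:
h = -3253 (h = -448 - 2805 = -3253)
H = -72045632 (H = 2 - ((-1542 - 1*6104) + 13947)*(-5191 + 16625) = 2 - ((-1542 - 6104) + 13947)*11434 = 2 - (-7646 + 13947)*11434 = 2 - 6301*11434 = 2 - 1*72045634 = 2 - 72045634 = -72045632)
((-87 - 107)*(-37) + W)*(H + h) = ((-87 - 107)*(-37) - 9036)*(-72045632 - 3253) = (-194*(-37) - 9036)*(-72048885) = (7178 - 9036)*(-72048885) = -1858*(-72048885) = 133866828330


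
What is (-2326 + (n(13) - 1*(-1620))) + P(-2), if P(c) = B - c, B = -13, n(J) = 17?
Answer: -700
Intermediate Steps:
P(c) = -13 - c
(-2326 + (n(13) - 1*(-1620))) + P(-2) = (-2326 + (17 - 1*(-1620))) + (-13 - 1*(-2)) = (-2326 + (17 + 1620)) + (-13 + 2) = (-2326 + 1637) - 11 = -689 - 11 = -700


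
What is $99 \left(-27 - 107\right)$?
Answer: $-13266$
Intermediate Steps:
$99 \left(-27 - 107\right) = 99 \left(-134\right) = -13266$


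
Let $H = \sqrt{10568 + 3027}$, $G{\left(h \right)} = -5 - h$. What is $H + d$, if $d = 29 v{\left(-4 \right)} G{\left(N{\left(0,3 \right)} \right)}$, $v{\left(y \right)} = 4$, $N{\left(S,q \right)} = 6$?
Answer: $-1276 + \sqrt{13595} \approx -1159.4$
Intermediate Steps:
$H = \sqrt{13595} \approx 116.6$
$d = -1276$ ($d = 29 \cdot 4 \left(-5 - 6\right) = 116 \left(-5 - 6\right) = 116 \left(-11\right) = -1276$)
$H + d = \sqrt{13595} - 1276 = -1276 + \sqrt{13595}$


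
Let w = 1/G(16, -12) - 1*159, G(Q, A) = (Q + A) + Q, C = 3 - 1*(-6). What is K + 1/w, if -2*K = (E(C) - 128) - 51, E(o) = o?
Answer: 270195/3179 ≈ 84.994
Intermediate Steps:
C = 9 (C = 3 + 6 = 9)
G(Q, A) = A + 2*Q (G(Q, A) = (A + Q) + Q = A + 2*Q)
K = 85 (K = -((9 - 128) - 51)/2 = -(-119 - 51)/2 = -1/2*(-170) = 85)
w = -3179/20 (w = 1/(-12 + 2*16) - 1*159 = 1/(-12 + 32) - 159 = 1/20 - 159 = -3179/20 ≈ -158.95)
K + 1/w = 85 + 1/(-3179/20) = 85 - 20/3179 = 270195/3179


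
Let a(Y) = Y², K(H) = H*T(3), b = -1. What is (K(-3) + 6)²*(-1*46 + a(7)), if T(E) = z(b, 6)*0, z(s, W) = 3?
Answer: 108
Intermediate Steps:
T(E) = 0 (T(E) = 3*0 = 0)
K(H) = 0 (K(H) = H*0 = 0)
(K(-3) + 6)²*(-1*46 + a(7)) = (0 + 6)²*(-1*46 + 7²) = 6²*(-46 + 49) = 36*3 = 108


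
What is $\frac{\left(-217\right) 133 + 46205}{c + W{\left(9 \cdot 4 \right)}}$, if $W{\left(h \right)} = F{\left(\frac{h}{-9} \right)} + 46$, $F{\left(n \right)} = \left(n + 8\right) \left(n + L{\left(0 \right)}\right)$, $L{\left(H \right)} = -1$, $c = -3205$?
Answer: $- \frac{17344}{3179} \approx -5.4558$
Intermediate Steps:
$F{\left(n \right)} = \left(-1 + n\right) \left(8 + n\right)$ ($F{\left(n \right)} = \left(n + 8\right) \left(n - 1\right) = \left(8 + n\right) \left(-1 + n\right) = \left(-1 + n\right) \left(8 + n\right)$)
$W{\left(h \right)} = 38 - \frac{7 h}{9} + \frac{h^{2}}{81}$ ($W{\left(h \right)} = \left(-8 + \left(\frac{h}{-9}\right)^{2} + 7 \frac{h}{-9}\right) + 46 = \left(-8 + \left(h \left(- \frac{1}{9}\right)\right)^{2} + 7 h \left(- \frac{1}{9}\right)\right) + 46 = \left(-8 + \left(- \frac{h}{9}\right)^{2} + 7 \left(- \frac{h}{9}\right)\right) + 46 = \left(-8 + \frac{h^{2}}{81} - \frac{7 h}{9}\right) + 46 = \left(-8 - \frac{7 h}{9} + \frac{h^{2}}{81}\right) + 46 = 38 - \frac{7 h}{9} + \frac{h^{2}}{81}$)
$\frac{\left(-217\right) 133 + 46205}{c + W{\left(9 \cdot 4 \right)}} = \frac{\left(-217\right) 133 + 46205}{-3205 + \left(38 - \frac{7 \cdot 9 \cdot 4}{9} + \frac{\left(9 \cdot 4\right)^{2}}{81}\right)} = \frac{-28861 + 46205}{-3205 + \left(38 - 28 + \frac{36^{2}}{81}\right)} = \frac{17344}{-3205 + \left(38 - 28 + \frac{1}{81} \cdot 1296\right)} = \frac{17344}{-3205 + \left(38 - 28 + 16\right)} = \frac{17344}{-3205 + 26} = \frac{17344}{-3179} = 17344 \left(- \frac{1}{3179}\right) = - \frac{17344}{3179}$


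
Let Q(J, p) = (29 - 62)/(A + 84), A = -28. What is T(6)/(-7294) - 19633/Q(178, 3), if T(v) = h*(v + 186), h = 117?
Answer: 4009316200/120351 ≈ 33314.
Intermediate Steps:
Q(J, p) = -33/56 (Q(J, p) = (29 - 62)/(-28 + 84) = -33/56)
T(v) = 21762 + 117*v (T(v) = 117*(v + 186) = 117*(186 + v) = 21762 + 117*v)
T(6)/(-7294) - 19633/Q(178, 3) = (21762 + 117*6)/(-7294) - 19633/(-33/56) = (21762 + 702)*(-1/7294) - 19633*(-56/33) = 22464*(-1/7294) + 1099448/33 = -11232/3647 + 1099448/33 = 4009316200/120351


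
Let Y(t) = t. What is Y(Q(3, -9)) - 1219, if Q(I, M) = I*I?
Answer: -1210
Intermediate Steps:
Q(I, M) = I**2
Y(Q(3, -9)) - 1219 = 3**2 - 1219 = 9 - 1219 = -1210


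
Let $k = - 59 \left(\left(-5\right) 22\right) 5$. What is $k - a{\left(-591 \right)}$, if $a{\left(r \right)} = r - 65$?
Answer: $33106$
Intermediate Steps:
$a{\left(r \right)} = -65 + r$ ($a{\left(r \right)} = r - 65 = -65 + r$)
$k = 32450$ ($k = \left(-59\right) \left(-110\right) 5 = 6490 \cdot 5 = 32450$)
$k - a{\left(-591 \right)} = 32450 - \left(-65 - 591\right) = 32450 - -656 = 32450 + 656 = 33106$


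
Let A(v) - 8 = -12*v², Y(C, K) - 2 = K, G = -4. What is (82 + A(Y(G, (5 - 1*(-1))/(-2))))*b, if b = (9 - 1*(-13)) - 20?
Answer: 156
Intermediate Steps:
Y(C, K) = 2 + K
A(v) = 8 - 12*v²
b = 2 (b = (9 + 13) - 20 = 22 - 20 = 2)
(82 + A(Y(G, (5 - 1*(-1))/(-2))))*b = (82 + (8 - 12*(2 + (5 - 1*(-1))/(-2))²))*2 = (82 + (8 - 12*(2 + (5 + 1)*(-½))²))*2 = (82 + (8 - 12*(2 + 6*(-½))²))*2 = (82 + (8 - 12*(2 - 3)²))*2 = (82 + (8 - 12*(-1)²))*2 = (82 + (8 - 12*1))*2 = (82 + (8 - 12))*2 = (82 - 4)*2 = 78*2 = 156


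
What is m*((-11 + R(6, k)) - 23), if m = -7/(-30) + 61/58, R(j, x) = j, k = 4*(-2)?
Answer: -15652/435 ≈ -35.982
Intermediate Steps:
k = -8
m = 559/435 (m = -7*(-1/30) + 61*(1/58) = 7/30 + 61/58 = 559/435 ≈ 1.2851)
m*((-11 + R(6, k)) - 23) = 559*((-11 + 6) - 23)/435 = 559*(-5 - 23)/435 = (559/435)*(-28) = -15652/435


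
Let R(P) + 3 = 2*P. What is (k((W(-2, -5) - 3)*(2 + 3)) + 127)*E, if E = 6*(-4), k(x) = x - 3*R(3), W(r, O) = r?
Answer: -2232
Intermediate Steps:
R(P) = -3 + 2*P
k(x) = -9 + x (k(x) = x - 3*(-3 + 2*3) = x - 3*(-3 + 6) = x - 3*3 = x - 9 = -9 + x)
E = -24
(k((W(-2, -5) - 3)*(2 + 3)) + 127)*E = ((-9 + (-2 - 3)*(2 + 3)) + 127)*(-24) = ((-9 - 5*5) + 127)*(-24) = ((-9 - 25) + 127)*(-24) = (-34 + 127)*(-24) = 93*(-24) = -2232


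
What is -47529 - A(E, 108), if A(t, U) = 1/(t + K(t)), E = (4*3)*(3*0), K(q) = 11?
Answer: -522820/11 ≈ -47529.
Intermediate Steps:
E = 0 (E = 12*0 = 0)
A(t, U) = 1/(11 + t) (A(t, U) = 1/(t + 11) = 1/(11 + t))
-47529 - A(E, 108) = -47529 - 1/(11 + 0) = -47529 - 1/11 = -522820/11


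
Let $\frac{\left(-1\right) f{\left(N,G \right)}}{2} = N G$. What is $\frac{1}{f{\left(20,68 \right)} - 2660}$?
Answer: $- \frac{1}{5380} \approx -0.00018587$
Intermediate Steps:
$f{\left(N,G \right)} = - 2 G N$ ($f{\left(N,G \right)} = - 2 N G = - 2 G N$)
$\frac{1}{f{\left(20,68 \right)} - 2660} = \frac{1}{\left(-2\right) 68 \cdot 20 - 2660} = \frac{1}{-2720 - 2660} = \frac{1}{-5380} = - \frac{1}{5380}$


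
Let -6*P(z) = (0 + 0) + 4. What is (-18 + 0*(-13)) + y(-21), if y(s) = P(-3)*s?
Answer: -4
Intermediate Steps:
P(z) = -⅔ (P(z) = -((0 + 0) + 4)/6 = -(0 + 4)/6 = -⅙*4 = -⅔)
y(s) = -2*s/3
(-18 + 0*(-13)) + y(-21) = (-18 + 0*(-13)) - ⅔*(-21) = (-18 + 0) + 14 = -18 + 14 = -4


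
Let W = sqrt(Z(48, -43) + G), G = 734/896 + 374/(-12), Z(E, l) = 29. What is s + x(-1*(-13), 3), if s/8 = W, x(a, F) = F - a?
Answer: -10 + I*sqrt(38031)/21 ≈ -10.0 + 9.2865*I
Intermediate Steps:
G = -40787/1344 (G = 734*(1/896) + 374*(-1/12) = 367/448 - 187/6 = -40787/1344 ≈ -30.347)
W = I*sqrt(38031)/168 (W = sqrt(29 - 40787/1344) = sqrt(-1811/1344) = I*sqrt(38031)/168 ≈ 1.1608*I)
s = I*sqrt(38031)/21 (s = 8*(I*sqrt(38031)/168) = I*sqrt(38031)/21 ≈ 9.2865*I)
s + x(-1*(-13), 3) = I*sqrt(38031)/21 + (3 - (-1)*(-13)) = I*sqrt(38031)/21 + (3 - 1*13) = I*sqrt(38031)/21 + (3 - 13) = I*sqrt(38031)/21 - 10 = -10 + I*sqrt(38031)/21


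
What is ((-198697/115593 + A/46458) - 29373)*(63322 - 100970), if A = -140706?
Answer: 6225927732735152/5629161 ≈ 1.1060e+9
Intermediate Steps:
((-198697/115593 + A/46458) - 29373)*(63322 - 100970) = ((-198697/115593 - 140706/46458) - 29373)*(63322 - 100970) = ((-198697*1/115593 - 140706*1/46458) - 29373)*(-37648) = ((-3749/2181 - 7817/2581) - 29373)*(-37648) = (-26725046/5629161 - 29373)*(-37648) = -165372071099/5629161*(-37648) = 6225927732735152/5629161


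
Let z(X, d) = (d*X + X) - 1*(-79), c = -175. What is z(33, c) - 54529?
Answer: -60192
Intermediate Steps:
z(X, d) = 79 + X + X*d (z(X, d) = (X*d + X) + 79 = (X + X*d) + 79 = 79 + X + X*d)
z(33, c) - 54529 = (79 + 33 + 33*(-175)) - 54529 = (79 + 33 - 5775) - 54529 = -5663 - 54529 = -60192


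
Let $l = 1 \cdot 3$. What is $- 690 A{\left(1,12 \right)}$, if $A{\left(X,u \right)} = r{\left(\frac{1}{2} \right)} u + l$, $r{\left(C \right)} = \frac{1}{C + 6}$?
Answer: $- \frac{43470}{13} \approx -3343.8$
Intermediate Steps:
$r{\left(C \right)} = \frac{1}{6 + C}$
$l = 3$
$A{\left(X,u \right)} = 3 + \frac{2 u}{13}$ ($A{\left(X,u \right)} = \frac{u}{6 + \frac{1}{2}} + 3 = \frac{u}{\frac{13}{2}} + 3 = \frac{2 u}{13} + 3 = 3 + \frac{2 u}{13}$)
$- 690 A{\left(1,12 \right)} = - 690 \left(3 + \frac{2}{13} \cdot 12\right) = - 690 \left(3 + \frac{24}{13}\right) = \left(-690\right) \frac{63}{13} = - \frac{43470}{13}$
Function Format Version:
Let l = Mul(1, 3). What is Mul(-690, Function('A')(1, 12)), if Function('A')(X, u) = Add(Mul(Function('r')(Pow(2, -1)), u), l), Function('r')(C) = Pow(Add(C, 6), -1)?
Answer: Rational(-43470, 13) ≈ -3343.8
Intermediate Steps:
Function('r')(C) = Pow(Add(6, C), -1)
l = 3
Function('A')(X, u) = Add(3, Mul(Rational(2, 13), u)) (Function('A')(X, u) = Add(Mul(Pow(Add(6, Pow(2, -1)), -1), u), 3) = Add(Mul(Pow(Add(6, Rational(1, 2)), -1), u), 3) = Add(Mul(Pow(Rational(13, 2), -1), u), 3) = Add(Mul(Rational(2, 13), u), 3) = Add(3, Mul(Rational(2, 13), u)))
Mul(-690, Function('A')(1, 12)) = Mul(-690, Add(3, Mul(Rational(2, 13), 12))) = Mul(-690, Add(3, Rational(24, 13))) = Mul(-690, Rational(63, 13)) = Rational(-43470, 13)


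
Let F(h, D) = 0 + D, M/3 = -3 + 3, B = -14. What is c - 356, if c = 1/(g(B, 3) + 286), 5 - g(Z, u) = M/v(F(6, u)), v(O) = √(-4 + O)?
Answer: -103595/291 ≈ -356.00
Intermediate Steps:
M = 0 (M = 3*(-3 + 3) = 3*0 = 0)
F(h, D) = D
g(Z, u) = 5 (g(Z, u) = 5 - 0/(√(-4 + u)) = 5 - 0/√(-4 + u) = 5 - 1*0 = 5 + 0 = 5)
c = 1/291 (c = 1/(5 + 286) = 1/291 ≈ 0.0034364)
c - 356 = 1/291 - 356 = -103595/291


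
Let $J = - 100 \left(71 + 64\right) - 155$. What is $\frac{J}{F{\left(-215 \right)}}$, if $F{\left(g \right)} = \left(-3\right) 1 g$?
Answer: $- \frac{2731}{129} \approx -21.171$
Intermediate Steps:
$F{\left(g \right)} = - 3 g$
$J = -13655$ ($J = \left(-100\right) 135 - 155 = -13500 - 155 = -13655$)
$\frac{J}{F{\left(-215 \right)}} = - \frac{13655}{\left(-3\right) \left(-215\right)} = - \frac{13655}{645} = \left(-13655\right) \frac{1}{645} = - \frac{2731}{129}$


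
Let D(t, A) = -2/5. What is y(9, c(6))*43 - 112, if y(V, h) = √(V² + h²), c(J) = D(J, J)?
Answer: -112 + 43*√2029/5 ≈ 275.38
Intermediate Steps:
D(t, A) = -⅖ (D(t, A) = -2*⅕ = -⅖)
c(J) = -⅖
y(9, c(6))*43 - 112 = √(9² + (-⅖)²)*43 - 112 = √(81 + 4/25)*43 - 112 = √(2029/25)*43 - 112 = (√2029/5)*43 - 112 = 43*√2029/5 - 112 = -112 + 43*√2029/5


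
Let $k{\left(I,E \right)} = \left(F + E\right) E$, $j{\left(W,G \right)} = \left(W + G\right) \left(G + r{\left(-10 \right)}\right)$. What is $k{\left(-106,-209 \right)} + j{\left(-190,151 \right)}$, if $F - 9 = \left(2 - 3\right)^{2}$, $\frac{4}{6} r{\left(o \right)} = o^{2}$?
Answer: $29852$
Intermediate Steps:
$r{\left(o \right)} = \frac{3 o^{2}}{2}$
$j{\left(W,G \right)} = \left(150 + G\right) \left(G + W\right)$ ($j{\left(W,G \right)} = \left(W + G\right) \left(G + \frac{3 \left(-10\right)^{2}}{2}\right) = \left(G + W\right) \left(G + \frac{3}{2} \cdot 100\right) = \left(G + W\right) \left(G + 150\right) = \left(G + W\right) \left(150 + G\right) = \left(150 + G\right) \left(G + W\right)$)
$F = 10$ ($F = 9 + \left(2 - 3\right)^{2} = 9 + \left(-1\right)^{2} = 9 + 1 = 10$)
$k{\left(I,E \right)} = E \left(10 + E\right)$ ($k{\left(I,E \right)} = \left(10 + E\right) E = E \left(10 + E\right)$)
$k{\left(-106,-209 \right)} + j{\left(-190,151 \right)} = - 209 \left(10 - 209\right) + \left(151^{2} + 150 \cdot 151 + 150 \left(-190\right) + 151 \left(-190\right)\right) = \left(-209\right) \left(-199\right) + \left(22801 + 22650 - 28500 - 28690\right) = 41591 - 11739 = 29852$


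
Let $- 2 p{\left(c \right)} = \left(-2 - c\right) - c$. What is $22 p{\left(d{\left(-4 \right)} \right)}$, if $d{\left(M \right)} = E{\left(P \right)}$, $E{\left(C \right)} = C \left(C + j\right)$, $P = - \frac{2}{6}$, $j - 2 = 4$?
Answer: $- \frac{176}{9} \approx -19.556$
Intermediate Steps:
$j = 6$ ($j = 2 + 4 = 6$)
$P = - \frac{1}{3}$ ($P = \left(-2\right) \frac{1}{6} = - \frac{1}{3} \approx -0.33333$)
$E{\left(C \right)} = C \left(6 + C\right)$ ($E{\left(C \right)} = C \left(C + 6\right) = C \left(6 + C\right)$)
$d{\left(M \right)} = - \frac{17}{9}$ ($d{\left(M \right)} = - \frac{6 - \frac{1}{3}}{3} = \left(- \frac{1}{3}\right) \frac{17}{3} = - \frac{17}{9}$)
$p{\left(c \right)} = 1 + c$ ($p{\left(c \right)} = - \frac{\left(-2 - c\right) - c}{2} = - \frac{-2 - 2 c}{2} = 1 + c$)
$22 p{\left(d{\left(-4 \right)} \right)} = 22 \left(1 - \frac{17}{9}\right) = 22 \left(- \frac{8}{9}\right) = - \frac{176}{9}$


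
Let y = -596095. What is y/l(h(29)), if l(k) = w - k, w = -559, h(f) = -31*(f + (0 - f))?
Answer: 596095/559 ≈ 1066.4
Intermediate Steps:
h(f) = 0 (h(f) = -31*(f - f) = -31*0 = 0)
l(k) = -559 - k
y/l(h(29)) = -596095/(-559 - 1*0) = -596095/(-559 + 0) = -596095/(-559) = -596095*(-1/559) = 596095/559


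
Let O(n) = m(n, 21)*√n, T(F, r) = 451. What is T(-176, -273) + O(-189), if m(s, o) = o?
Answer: 451 + 63*I*√21 ≈ 451.0 + 288.7*I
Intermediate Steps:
O(n) = 21*√n
T(-176, -273) + O(-189) = 451 + 21*√(-189) = 451 + 21*(3*I*√21) = 451 + 63*I*√21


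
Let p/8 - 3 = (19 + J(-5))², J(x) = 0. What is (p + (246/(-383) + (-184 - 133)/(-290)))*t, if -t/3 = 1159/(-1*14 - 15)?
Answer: 1124760512547/3221030 ≈ 3.4919e+5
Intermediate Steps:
p = 2912 (p = 24 + 8*(19 + 0)² = 24 + 8*19² = 24 + 8*361 = 24 + 2888 = 2912)
t = 3477/29 (t = -3477/(-1*14 - 15) = -3477/(-14 - 15) = -3477/(-29) = -3477*(-1)/29 = -3*(-1159/29) = 3477/29 ≈ 119.90)
(p + (246/(-383) + (-184 - 133)/(-290)))*t = (2912 + (246/(-383) + (-184 - 133)/(-290)))*(3477/29) = (2912 + (246*(-1/383) - 317*(-1/290)))*(3477/29) = (2912 + (-246/383 + 317/290))*(3477/29) = (2912 + 50071/111070)*(3477/29) = (323485911/111070)*(3477/29) = 1124760512547/3221030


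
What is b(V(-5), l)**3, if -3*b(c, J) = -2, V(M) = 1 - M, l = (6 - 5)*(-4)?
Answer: 8/27 ≈ 0.29630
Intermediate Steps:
l = -4 (l = 1*(-4) = -4)
b(c, J) = 2/3 (b(c, J) = -1/3*(-2) = 2/3)
b(V(-5), l)**3 = (2/3)**3 = 8/27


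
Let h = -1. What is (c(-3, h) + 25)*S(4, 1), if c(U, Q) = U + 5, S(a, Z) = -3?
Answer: -81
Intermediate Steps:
c(U, Q) = 5 + U
(c(-3, h) + 25)*S(4, 1) = ((5 - 3) + 25)*(-3) = (2 + 25)*(-3) = 27*(-3) = -81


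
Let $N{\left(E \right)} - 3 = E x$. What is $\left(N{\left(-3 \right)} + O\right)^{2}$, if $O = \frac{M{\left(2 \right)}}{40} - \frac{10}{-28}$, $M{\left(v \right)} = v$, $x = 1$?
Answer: $\frac{3249}{19600} \approx 0.16577$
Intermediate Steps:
$N{\left(E \right)} = 3 + E$ ($N{\left(E \right)} = 3 + E 1 = 3 + E$)
$O = \frac{57}{140}$ ($O = \frac{2}{40} - \frac{10}{-28} = 2 \cdot \frac{1}{40} - - \frac{5}{14} = \frac{1}{20} + \frac{5}{14} = \frac{57}{140} \approx 0.40714$)
$\left(N{\left(-3 \right)} + O\right)^{2} = \left(\left(3 - 3\right) + \frac{57}{140}\right)^{2} = \left(0 + \frac{57}{140}\right)^{2} = \left(\frac{57}{140}\right)^{2} = \frac{3249}{19600}$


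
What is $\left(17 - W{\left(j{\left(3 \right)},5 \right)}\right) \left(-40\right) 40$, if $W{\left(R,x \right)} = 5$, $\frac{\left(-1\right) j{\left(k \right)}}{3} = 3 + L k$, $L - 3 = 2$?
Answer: $-19200$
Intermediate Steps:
$L = 5$ ($L = 3 + 2 = 5$)
$j{\left(k \right)} = -9 - 15 k$ ($j{\left(k \right)} = - 3 \left(3 + 5 k\right) = -9 - 15 k$)
$\left(17 - W{\left(j{\left(3 \right)},5 \right)}\right) \left(-40\right) 40 = \left(17 - 5\right) \left(-40\right) 40 = 12 \left(-40\right) 40 = \left(-480\right) 40 = -19200$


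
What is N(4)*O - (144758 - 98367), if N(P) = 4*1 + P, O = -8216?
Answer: -112119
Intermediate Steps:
N(P) = 4 + P
N(4)*O - (144758 - 98367) = (4 + 4)*(-8216) - (144758 - 98367) = 8*(-8216) - 1*46391 = -65728 - 46391 = -112119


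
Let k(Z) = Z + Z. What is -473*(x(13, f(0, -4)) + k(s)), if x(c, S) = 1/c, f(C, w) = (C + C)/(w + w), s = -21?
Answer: 257785/13 ≈ 19830.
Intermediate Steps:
f(C, w) = C/w (f(C, w) = (2*C)/((2*w)) = (2*C)*(1/(2*w)) = C/w)
k(Z) = 2*Z
-473*(x(13, f(0, -4)) + k(s)) = -473*(1/13 + 2*(-21)) = -473*(1/13 - 42) = -473*(-545/13) = 257785/13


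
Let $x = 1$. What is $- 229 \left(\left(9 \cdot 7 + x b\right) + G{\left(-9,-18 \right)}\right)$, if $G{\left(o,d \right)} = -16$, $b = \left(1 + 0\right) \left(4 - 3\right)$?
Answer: $-10992$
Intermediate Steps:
$b = 1$ ($b = 1 \cdot 1 = 1$)
$- 229 \left(\left(9 \cdot 7 + x b\right) + G{\left(-9,-18 \right)}\right) = - 229 \left(\left(9 \cdot 7 + 1 \cdot 1\right) - 16\right) = - 229 \left(\left(63 + 1\right) - 16\right) = - 229 \left(64 - 16\right) = \left(-229\right) 48 = -10992$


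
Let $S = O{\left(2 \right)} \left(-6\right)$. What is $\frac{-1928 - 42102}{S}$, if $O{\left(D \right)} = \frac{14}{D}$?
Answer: $\frac{3145}{3} \approx 1048.3$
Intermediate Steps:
$S = -42$ ($S = \frac{14}{2} \left(-6\right) = 14 \cdot \frac{1}{2} \left(-6\right) = 7 \left(-6\right) = -42$)
$\frac{-1928 - 42102}{S} = \frac{-1928 - 42102}{-42} = \left(-1928 - 42102\right) \left(- \frac{1}{42}\right) = \left(-44030\right) \left(- \frac{1}{42}\right) = \frac{3145}{3}$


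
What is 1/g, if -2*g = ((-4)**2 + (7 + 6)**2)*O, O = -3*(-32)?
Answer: -1/8880 ≈ -0.00011261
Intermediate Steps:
O = 96
g = -8880 (g = -((-4)**2 + (7 + 6)**2)*96/2 = -(16 + 13**2)*96/2 = -(16 + 169)*96/2 = -185*96/2 = -1/2*17760 = -8880)
1/g = 1/(-8880) = -1/8880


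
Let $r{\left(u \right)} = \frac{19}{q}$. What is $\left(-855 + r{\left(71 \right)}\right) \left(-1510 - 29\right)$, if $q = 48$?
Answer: $\frac{21043773}{16} \approx 1.3152 \cdot 10^{6}$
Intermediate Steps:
$r{\left(u \right)} = \frac{19}{48}$
$\left(-855 + r{\left(71 \right)}\right) \left(-1510 - 29\right) = \left(-855 + \frac{19}{48}\right) \left(-1510 - 29\right) = \left(- \frac{41021}{48}\right) \left(-1539\right) = \frac{21043773}{16}$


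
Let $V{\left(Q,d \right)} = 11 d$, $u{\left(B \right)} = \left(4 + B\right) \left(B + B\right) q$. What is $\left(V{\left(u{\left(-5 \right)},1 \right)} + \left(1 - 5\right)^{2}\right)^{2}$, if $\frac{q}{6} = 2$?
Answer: $729$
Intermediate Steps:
$q = 12$ ($q = 6 \cdot 2 = 12$)
$u{\left(B \right)} = 24 B \left(4 + B\right)$ ($u{\left(B \right)} = \left(4 + B\right) \left(B + B\right) 12 = \left(4 + B\right) 2 B 12 = 2 B \left(4 + B\right) 12 = 24 B \left(4 + B\right)$)
$\left(V{\left(u{\left(-5 \right)},1 \right)} + \left(1 - 5\right)^{2}\right)^{2} = \left(11 \cdot 1 + \left(1 - 5\right)^{2}\right)^{2} = \left(11 + \left(-4\right)^{2}\right)^{2} = \left(11 + 16\right)^{2} = 27^{2} = 729$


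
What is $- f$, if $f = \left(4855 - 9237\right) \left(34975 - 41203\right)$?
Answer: $-27291096$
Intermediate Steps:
$f = 27291096$ ($f = \left(-4382\right) \left(-6228\right) = 27291096$)
$- f = \left(-1\right) 27291096 = -27291096$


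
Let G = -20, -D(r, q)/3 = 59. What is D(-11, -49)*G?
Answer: 3540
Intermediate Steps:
D(r, q) = -177 (D(r, q) = -3*59 = -177)
D(-11, -49)*G = -177*(-20) = 3540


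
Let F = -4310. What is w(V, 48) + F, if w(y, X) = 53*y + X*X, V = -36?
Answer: -3914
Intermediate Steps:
w(y, X) = X² + 53*y (w(y, X) = 53*y + X² = X² + 53*y)
w(V, 48) + F = (48² + 53*(-36)) - 4310 = (2304 - 1908) - 4310 = 396 - 4310 = -3914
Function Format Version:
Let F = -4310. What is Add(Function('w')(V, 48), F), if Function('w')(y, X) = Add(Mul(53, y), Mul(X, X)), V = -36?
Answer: -3914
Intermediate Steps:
Function('w')(y, X) = Add(Pow(X, 2), Mul(53, y)) (Function('w')(y, X) = Add(Mul(53, y), Pow(X, 2)) = Add(Pow(X, 2), Mul(53, y)))
Add(Function('w')(V, 48), F) = Add(Add(Pow(48, 2), Mul(53, -36)), -4310) = Add(Add(2304, -1908), -4310) = Add(396, -4310) = -3914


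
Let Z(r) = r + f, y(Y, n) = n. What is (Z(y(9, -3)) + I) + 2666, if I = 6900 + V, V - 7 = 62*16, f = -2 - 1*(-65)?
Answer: 10625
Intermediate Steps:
f = 63 (f = -2 + 65 = 63)
V = 999 (V = 7 + 62*16 = 7 + 992 = 999)
Z(r) = 63 + r (Z(r) = r + 63 = 63 + r)
I = 7899 (I = 6900 + 999 = 7899)
(Z(y(9, -3)) + I) + 2666 = ((63 - 3) + 7899) + 2666 = (60 + 7899) + 2666 = 7959 + 2666 = 10625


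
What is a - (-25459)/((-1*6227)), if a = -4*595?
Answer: -14845719/6227 ≈ -2384.1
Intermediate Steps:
a = -2380
a - (-25459)/((-1*6227)) = -2380 - (-25459)/((-1*6227)) = -2380 - (-25459)/(-6227) = -2380 - (-25459)*(-1)/6227 = -2380 - 1*25459/6227 = -2380 - 25459/6227 = -14845719/6227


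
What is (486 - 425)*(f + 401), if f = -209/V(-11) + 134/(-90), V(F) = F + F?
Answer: 2245471/90 ≈ 24950.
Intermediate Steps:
V(F) = 2*F
f = 721/90 (f = -209/(2*(-11)) + 134/(-90) = -209/(-22) + 134*(-1/90) = -209*(-1/22) - 67/45 = 19/2 - 67/45 = 721/90 ≈ 8.0111)
(486 - 425)*(f + 401) = (486 - 425)*(721/90 + 401) = 61*(36811/90) = 2245471/90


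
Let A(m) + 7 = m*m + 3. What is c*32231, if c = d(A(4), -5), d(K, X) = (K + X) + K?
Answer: 612389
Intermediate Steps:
A(m) = -4 + m² (A(m) = -7 + (m*m + 3) = -7 + (m² + 3) = -7 + (3 + m²) = -4 + m²)
d(K, X) = X + 2*K
c = 19 (c = -5 + 2*(-4 + 4²) = -5 + 2*(-4 + 16) = -5 + 2*12 = -5 + 24 = 19)
c*32231 = 19*32231 = 612389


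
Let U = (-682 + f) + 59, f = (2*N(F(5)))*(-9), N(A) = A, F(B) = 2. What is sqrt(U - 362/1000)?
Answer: I*sqrt(1648405)/50 ≈ 25.678*I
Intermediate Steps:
f = -36 (f = (2*2)*(-9) = 4*(-9) = -36)
U = -659 (U = (-682 - 36) + 59 = -718 + 59 = -659)
sqrt(U - 362/1000) = sqrt(-659 - 362/1000) = sqrt(-659 - 362*1/1000) = sqrt(-659 - 181/500) = sqrt(-329681/500) = I*sqrt(1648405)/50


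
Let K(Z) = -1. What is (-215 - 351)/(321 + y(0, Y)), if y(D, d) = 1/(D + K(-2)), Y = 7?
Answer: -283/160 ≈ -1.7687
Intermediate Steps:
y(D, d) = 1/(-1 + D) (y(D, d) = 1/(D - 1) = 1/(-1 + D))
(-215 - 351)/(321 + y(0, Y)) = (-215 - 351)/(321 + 1/(-1 + 0)) = -566/(321 + 1/(-1)) = -566/(321 - 1) = -566/320 = -566*1/320 = -283/160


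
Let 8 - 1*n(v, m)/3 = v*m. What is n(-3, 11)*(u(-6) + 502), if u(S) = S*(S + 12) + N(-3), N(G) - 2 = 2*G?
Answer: 56826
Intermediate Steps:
N(G) = 2 + 2*G
n(v, m) = 24 - 3*m*v (n(v, m) = 24 - 3*v*m = 24 - 3*m*v)
u(S) = -4 + S*(12 + S) (u(S) = S*(S + 12) + (2 + 2*(-3)) = S*(12 + S) + (2 - 6) = S*(12 + S) - 4 = -4 + S*(12 + S))
n(-3, 11)*(u(-6) + 502) = (24 - 3*11*(-3))*((-4 + (-6)**2 + 12*(-6)) + 502) = (24 + 99)*((-4 + 36 - 72) + 502) = 123*(-40 + 502) = 123*462 = 56826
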